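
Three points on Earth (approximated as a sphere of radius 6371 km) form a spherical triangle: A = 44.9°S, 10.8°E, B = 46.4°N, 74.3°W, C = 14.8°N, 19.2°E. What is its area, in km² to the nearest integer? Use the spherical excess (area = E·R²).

Side lengths (central angles): a = 1.4260, b = 1.0504, c = 2.0595 rad; semiperimeter s = 2.2680.
By l'Huilier's theorem, tan(E/4) = √[tan(s/2) tan((s−a)/2) tan((s−b)/2) tan((s−c)/2)], giving spherical excess E = 1.0342 rad.
Area = E·R² = 1.0342 × (6371)² ≈ 41976911 km².

41976911 km²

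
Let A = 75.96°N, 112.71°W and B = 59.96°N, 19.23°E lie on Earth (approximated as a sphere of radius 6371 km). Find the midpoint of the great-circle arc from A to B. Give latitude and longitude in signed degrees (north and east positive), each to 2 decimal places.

The central angle between A and B is δ = 0.7096 rad.
With f = 0.5, the slerp weights are sin((1−f)δ)/sin δ = 0.5332 and sin(fδ)/sin δ = 0.5332.
Weighted sum of the unit vectors: (0.5332)·(-0.0937,-0.2238,0.9701) + (0.5332)·(0.4727,0.1649,0.8657) = (0.2021, -0.0314, 0.9789).
Converting back: φ = atan2(z, √(x²+y²)) = 78.20°, λ = atan2(y, x) = -8.83°.

78.20°, -8.83°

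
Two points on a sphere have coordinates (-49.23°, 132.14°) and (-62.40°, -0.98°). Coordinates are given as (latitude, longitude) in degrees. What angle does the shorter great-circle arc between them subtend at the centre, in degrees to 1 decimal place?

In radians: φ₁ = -0.8592, φ₂ = -1.0891, Δλ = -133.120° = -2.3234 rad.
Haversine: a = sin²(Δφ/2) + cos φ₁ cos φ₂ sin²(Δλ/2) = 0.0132 + (0.6530)(0.4633)(0.8418) = 0.26782.
Central angle c = 2·arcsin(√a) = 1.08789 rad.
So the angular separation is 62.3°.

62.3°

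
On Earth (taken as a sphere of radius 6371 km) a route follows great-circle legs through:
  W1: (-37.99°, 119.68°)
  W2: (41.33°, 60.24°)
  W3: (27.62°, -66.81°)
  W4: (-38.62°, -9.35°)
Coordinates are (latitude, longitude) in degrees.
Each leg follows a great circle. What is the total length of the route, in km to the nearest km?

30772 km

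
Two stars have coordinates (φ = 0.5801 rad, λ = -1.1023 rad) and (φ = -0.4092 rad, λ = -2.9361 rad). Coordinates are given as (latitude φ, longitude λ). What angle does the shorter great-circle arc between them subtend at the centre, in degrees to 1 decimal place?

With latitudes φ₁ = 33.237°, φ₂ = -23.445° and longitude difference Δλ = -105.069°:
Haversine: a = sin²(Δφ/2) + cos φ₁ cos φ₂ sin²(Δλ/2) = 0.2254 + (0.8364)(0.9174)(0.6300) = 0.70879.
Central angle c = 2·arcsin(√a) = 2.00157 rad.
So the angular separation is 114.7°.

114.7°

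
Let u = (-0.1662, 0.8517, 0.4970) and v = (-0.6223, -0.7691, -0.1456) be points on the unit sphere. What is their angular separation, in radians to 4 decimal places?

2.2446 rad

u·v = -0.6240; |u| = 1.0000, |v| = 1.0000.
cos θ = (u·v)/(|u||v|) = -0.6240, so θ = 2.2446 rad.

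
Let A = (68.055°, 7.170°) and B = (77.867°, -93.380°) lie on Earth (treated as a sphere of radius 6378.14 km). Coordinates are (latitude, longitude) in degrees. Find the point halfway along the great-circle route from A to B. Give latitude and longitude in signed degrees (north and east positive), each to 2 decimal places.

78.32°, -24.48°

Central angle δ = 0.4681 rad. Interpolating on the sphere with fraction f = 0.5:
P = [sin((1−f)δ)·A + sin(fδ)·B] / sin δ = 0.5140·A + 0.5140·B in Cartesian coordinates,
giving P = (0.1842, -0.0839, 0.9793), i.e. latitude 78.32°, longitude -24.48°.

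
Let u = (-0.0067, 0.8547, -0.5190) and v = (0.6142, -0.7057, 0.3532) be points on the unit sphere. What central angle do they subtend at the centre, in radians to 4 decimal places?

u·v = -0.7906; |u| = 1.0000, |v| = 1.0000.
cos θ = (u·v)/(|u||v|) = -0.7906, so θ = 2.4826 rad.

2.4826 rad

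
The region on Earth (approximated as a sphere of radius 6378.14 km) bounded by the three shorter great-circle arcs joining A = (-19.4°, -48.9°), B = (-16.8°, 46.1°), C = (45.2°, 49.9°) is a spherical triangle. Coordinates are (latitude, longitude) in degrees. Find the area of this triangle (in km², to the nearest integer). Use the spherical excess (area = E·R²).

Side lengths (central angles): a = 1.0838, b = 1.9149, c = 1.5535 rad; semiperimeter s = 2.2761.
By l'Huilier's theorem, tan(E/4) = √[tan(s/2) tan((s−a)/2) tan((s−b)/2) tan((s−c)/2)], giving spherical excess E = 1.2328 rad.
Area = E·R² = 1.2328 × (6378.14)² ≈ 50150008 km².

50150008 km²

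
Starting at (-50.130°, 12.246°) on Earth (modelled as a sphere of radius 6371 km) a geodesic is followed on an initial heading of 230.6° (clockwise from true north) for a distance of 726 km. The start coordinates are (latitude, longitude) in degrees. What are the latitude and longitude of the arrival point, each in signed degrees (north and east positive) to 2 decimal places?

Angular distance δ = d/R = 726/6371 = 0.11395 rad; initial bearing θ = 4.0247 rad.
sin φ₂ = sin φ₁ cos δ + cos φ₁ sin δ cos θ = (-0.7675)(0.9935) + (0.6410)(0.1137)(-0.6347) = -0.8088, so φ₂ = -53.98°.
Δλ = atan2(sin θ sin δ cos φ₁, cos δ − sin φ₁ sin φ₂) = atan2(-0.0563, 0.3728) = -8.593°.
λ₂ = 12.246° − 8.593° = 3.65°.

-53.98°, 3.65°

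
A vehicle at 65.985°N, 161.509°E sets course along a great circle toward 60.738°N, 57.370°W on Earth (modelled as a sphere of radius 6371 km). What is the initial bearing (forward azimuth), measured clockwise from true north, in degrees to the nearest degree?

With φ₁ = 1.1517, φ₂ = 1.0601, Δλ = 2.4630 rad, the forward-azimuth formula gives
θ = atan2( sin Δλ cos φ₂ , cos φ₁ sin φ₂ − sin φ₁ cos φ₂ cos Δλ ) = atan2(0.3068, 0.7026) = 23.59°.
So the initial bearing is 24°.

24°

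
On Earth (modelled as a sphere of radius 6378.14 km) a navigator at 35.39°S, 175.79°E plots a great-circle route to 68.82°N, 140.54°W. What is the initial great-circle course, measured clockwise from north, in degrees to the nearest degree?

15°

With φ₁ = -0.6177, φ₂ = 1.2011, Δλ = 0.7622 rad, the forward-azimuth formula gives
θ = atan2( sin Δλ cos φ₂ , cos φ₁ sin φ₂ − sin φ₁ cos φ₂ cos Δλ ) = atan2(0.2495, 0.9115) = 15.31°.
So the initial bearing is 15°.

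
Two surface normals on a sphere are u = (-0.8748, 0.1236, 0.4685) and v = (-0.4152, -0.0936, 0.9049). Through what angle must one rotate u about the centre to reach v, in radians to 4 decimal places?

u·v = 0.7756; |u| = 1.0000, |v| = 1.0000.
cos θ = (u·v)/(|u||v|) = 0.7756, so θ = 0.6832 rad.

0.6832 rad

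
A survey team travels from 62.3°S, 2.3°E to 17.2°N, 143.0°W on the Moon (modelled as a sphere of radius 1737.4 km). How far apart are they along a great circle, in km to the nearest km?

3906 km

With latitudes φ₁ = -62.300°, φ₂ = 17.200° and longitude difference Δλ = -145.300°:
Haversine: a = sin²(Δφ/2) + cos φ₁ cos φ₂ sin²(Δλ/2) = 0.4089 + (0.4648)(0.9553)(0.9111) = 0.81345.
Central angle c = 2·arcsin(√a) = 2.24836 rad.
Distance = R·c = 1737.4 × 2.2484 ≈ 3906 km.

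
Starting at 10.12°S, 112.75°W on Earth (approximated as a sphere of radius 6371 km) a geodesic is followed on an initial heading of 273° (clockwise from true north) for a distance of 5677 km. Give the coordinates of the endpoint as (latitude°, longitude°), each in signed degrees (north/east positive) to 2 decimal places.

-4.04°, -163.88°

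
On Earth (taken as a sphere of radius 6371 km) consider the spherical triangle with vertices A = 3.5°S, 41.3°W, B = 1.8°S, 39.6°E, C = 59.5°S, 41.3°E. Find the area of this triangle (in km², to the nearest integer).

35019678 km²

Side lengths (central angles): a = 1.0073, b = 1.4527, c = 1.4104 rad; semiperimeter s = 1.9352.
By l'Huilier's theorem, tan(E/4) = √[tan(s/2) tan((s−a)/2) tan((s−b)/2) tan((s−c)/2)], giving spherical excess E = 0.8628 rad.
Area = E·R² = 0.8628 × (6371)² ≈ 35019678 km².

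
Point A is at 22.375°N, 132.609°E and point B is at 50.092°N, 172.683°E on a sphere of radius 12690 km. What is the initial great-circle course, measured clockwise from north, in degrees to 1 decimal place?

38.3°

Δλ = 40.074° = 0.6994 rad.
y = sin Δλ · cos φ₂ = (0.6438)(0.6416) = 0.4130
x = cos φ₁ sin φ₂ − sin φ₁ cos φ₂ cos Δλ = (0.9247)(0.7671) − (0.3807)(0.6416)(0.7652) = 0.5224
θ = atan2(y, x) = 38.33°, so the bearing is 38.3°.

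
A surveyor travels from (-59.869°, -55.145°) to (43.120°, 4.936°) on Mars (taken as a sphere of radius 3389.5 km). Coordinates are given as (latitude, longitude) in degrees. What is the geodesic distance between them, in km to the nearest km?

6750 km

With latitudes φ₁ = -59.869°, φ₂ = 43.120° and longitude difference Δλ = 60.081°:
cos c = sin φ₁ sin φ₂ + cos φ₁ cos φ₂ cos Δλ = (-0.8649)(0.6835) + (0.5020)(0.7299)(0.4988) = -0.40842,
so c = arccos(-0.40842) = 1.99151 rad.
Distance = R·c = 3389.5 × 1.9915 ≈ 6750 km.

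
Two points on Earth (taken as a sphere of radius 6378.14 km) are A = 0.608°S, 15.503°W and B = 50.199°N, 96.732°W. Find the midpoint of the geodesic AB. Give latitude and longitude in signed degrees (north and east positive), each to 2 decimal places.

30.88°, -45.46°

The central angle between A and B is δ = 1.4812 rad.
With f = 0.5, the slerp weights are sin((1−f)δ)/sin δ = 0.6775 and sin(fδ)/sin δ = 0.6775.
Weighted sum of the unit vectors: (0.6775)·(0.9636,-0.2673,-0.0106) + (0.6775)·(-0.0750,-0.6357,0.7683) = (0.6019, -0.6117, 0.5133).
Converting back: φ = atan2(z, √(x²+y²)) = 30.88°, λ = atan2(y, x) = -45.46°.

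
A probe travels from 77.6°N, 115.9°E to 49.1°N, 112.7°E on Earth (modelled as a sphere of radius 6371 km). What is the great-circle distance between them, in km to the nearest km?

3172 km

Let φ₁ = 1.3544 rad, φ₂ = 0.8570 rad, and Δλ = -0.0559 rad.
cos c = sin φ₁ sin φ₂ + cos φ₁ cos φ₂ cos Δλ = (0.9767)(0.7559) + (0.2147)(0.6547)(0.9984) = 0.87860,
so c = arccos(0.87860) = 0.49788 rad.
Distance = R·c = 6371 × 0.4979 ≈ 3172 km.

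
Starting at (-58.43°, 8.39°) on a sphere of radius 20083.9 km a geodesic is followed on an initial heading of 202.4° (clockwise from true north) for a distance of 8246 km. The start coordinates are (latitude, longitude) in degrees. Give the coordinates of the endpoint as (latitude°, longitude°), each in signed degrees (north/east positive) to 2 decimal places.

Angular distance δ = d/R = 8246/20083.9 = 0.41058 rad; initial bearing θ = 3.5325 rad.
sin φ₂ = sin φ₁ cos δ + cos φ₁ sin δ cos θ = (-0.8520)(0.9169) + (0.5235)(0.3991)(-0.9245) = -0.9744, so φ₂ = -77.00°.
Δλ = atan2(sin θ sin δ cos φ₁, cos δ − sin φ₁ sin φ₂) = atan2(-0.0796, 0.0867) = -42.563°.
λ₂ = 8.390° − 42.563° = -34.17°.

-77.00°, -34.17°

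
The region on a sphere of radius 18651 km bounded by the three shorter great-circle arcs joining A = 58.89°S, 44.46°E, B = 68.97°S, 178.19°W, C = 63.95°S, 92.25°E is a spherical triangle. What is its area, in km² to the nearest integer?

36322386 km²

Side lengths (central angles): a = 0.5739, b = 0.3985, c = 0.8463 rad; semiperimeter s = 0.9093.
By l'Huilier's theorem, tan(E/4) = √[tan(s/2) tan((s−a)/2) tan((s−b)/2) tan((s−c)/2)], giving spherical excess E = 0.1044 rad.
Area = E·R² = 0.1044 × (18651)² ≈ 36322386 km².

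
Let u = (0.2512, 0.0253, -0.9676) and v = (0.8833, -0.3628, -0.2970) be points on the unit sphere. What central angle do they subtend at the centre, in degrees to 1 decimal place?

60.0°

u·v = 0.5001; |u| = 1.0000, |v| = 1.0000.
cos θ = (u·v)/(|u||v|) = 0.5001, so θ = 60.0°.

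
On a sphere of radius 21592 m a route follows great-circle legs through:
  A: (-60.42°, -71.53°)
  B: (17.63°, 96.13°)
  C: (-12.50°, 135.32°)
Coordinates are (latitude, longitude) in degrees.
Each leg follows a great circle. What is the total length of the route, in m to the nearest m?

Leg A→B: central angle 2.3789 rad, distance 51365.2 m.
Leg B→C: central angle 0.8558 rad, distance 18479.1 m.
Total: 51365.2 + 18479.1 ≈ 69844 m.

69844 m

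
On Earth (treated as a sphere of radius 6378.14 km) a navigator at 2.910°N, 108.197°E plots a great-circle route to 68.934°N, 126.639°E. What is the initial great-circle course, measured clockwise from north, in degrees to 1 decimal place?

7.1°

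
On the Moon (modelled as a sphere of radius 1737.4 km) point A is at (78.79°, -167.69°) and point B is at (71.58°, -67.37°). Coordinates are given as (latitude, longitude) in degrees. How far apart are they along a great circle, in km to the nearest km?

701 km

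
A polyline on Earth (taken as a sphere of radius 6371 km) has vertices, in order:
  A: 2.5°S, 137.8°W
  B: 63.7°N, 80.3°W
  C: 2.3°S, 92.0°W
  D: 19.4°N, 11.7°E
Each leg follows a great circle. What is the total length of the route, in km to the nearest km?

27665 km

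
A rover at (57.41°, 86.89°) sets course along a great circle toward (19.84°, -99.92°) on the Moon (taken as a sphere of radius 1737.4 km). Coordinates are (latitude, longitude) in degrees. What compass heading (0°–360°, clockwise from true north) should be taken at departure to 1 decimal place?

With φ₁ = 1.0020, φ₂ = 0.3463, Δλ = 3.0227 rad, the forward-azimuth formula gives
θ = atan2( sin Δλ cos φ₂ , cos φ₁ sin φ₂ − sin φ₁ cos φ₂ cos Δλ ) = atan2(0.1115, 0.9698) = 6.56°.
So the initial bearing is 6.6°.

6.6°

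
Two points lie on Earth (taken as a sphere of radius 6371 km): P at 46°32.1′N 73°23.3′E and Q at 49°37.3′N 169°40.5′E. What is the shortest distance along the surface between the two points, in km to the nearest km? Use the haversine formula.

6642 km

With latitudes φ₁ = 46.535°, φ₂ = 49.622° and longitude difference Δλ = 96.287°:
Haversine: a = sin²(Δφ/2) + cos φ₁ cos φ₂ sin²(Δλ/2) = 0.0007 + (0.6879)(0.6478)(0.5548) = 0.24795.
Central angle c = 2·arcsin(√a) = 1.04246 rad.
Distance = R·c = 6371 × 1.0425 ≈ 6642 km.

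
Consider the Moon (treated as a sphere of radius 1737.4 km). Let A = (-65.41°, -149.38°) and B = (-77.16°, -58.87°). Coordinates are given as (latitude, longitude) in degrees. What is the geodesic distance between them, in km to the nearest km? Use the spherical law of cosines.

In radians: φ₁ = -1.1416, φ₂ = -1.3467, Δλ = 90.510° = 1.5797 rad.
cos c = sin φ₁ sin φ₂ + cos φ₁ cos φ₂ cos Δλ = (-0.9093)(-0.9750) + (0.4161)(0.2222)(-0.0089) = 0.88575,
so c = arccos(0.88575) = 0.48269 rad.
Distance = R·c = 1737.4 × 0.4827 ≈ 839 km.

839 km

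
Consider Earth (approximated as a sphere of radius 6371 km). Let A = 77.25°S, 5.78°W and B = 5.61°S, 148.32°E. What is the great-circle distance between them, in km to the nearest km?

In radians: φ₁ = -1.3483, φ₂ = -0.0979, Δλ = 154.100° = 2.6896 rad.
Haversine: a = sin²(Δφ/2) + cos φ₁ cos φ₂ sin²(Δλ/2) = 0.3425 + (0.2207)(0.9952)(0.9498) = 0.55112.
Central angle c = 2·arcsin(√a) = 1.67321 rad.
Distance = R·c = 6371 × 1.6732 ≈ 10660 km.

10660 km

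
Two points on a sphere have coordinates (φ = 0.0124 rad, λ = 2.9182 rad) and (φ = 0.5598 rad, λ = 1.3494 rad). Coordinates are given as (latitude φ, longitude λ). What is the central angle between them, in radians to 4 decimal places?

1.5625 rad

Let φ₁ = 0.0124 rad, φ₂ = 0.5598 rad, and Δλ = -1.5688 rad.
cos c = sin φ₁ sin φ₂ + cos φ₁ cos φ₂ cos Δλ = (0.0124)(0.5310) + (0.9999)(0.8474)(0.0020) = 0.00828,
so c = arccos(0.00828) = 1.56252 rad.
So the angular separation is 1.5625 rad.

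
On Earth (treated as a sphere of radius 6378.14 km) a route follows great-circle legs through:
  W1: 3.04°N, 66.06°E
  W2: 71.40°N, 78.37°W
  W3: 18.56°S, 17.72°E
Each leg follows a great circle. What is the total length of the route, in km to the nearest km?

Leg W1→W2: central angle 1.7812 rad, distance 11360.5 km.
Leg W2→W3: central angle 1.9111 rad, distance 12189.1 km.
Total: 11360.5 + 12189.1 ≈ 23550 km.

23550 km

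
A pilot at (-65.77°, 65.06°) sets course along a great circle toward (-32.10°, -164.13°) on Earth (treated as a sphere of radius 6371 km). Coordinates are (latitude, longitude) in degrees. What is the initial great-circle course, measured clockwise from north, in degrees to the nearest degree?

138°

With φ₁ = -1.1479, φ₂ = -0.5603, Δλ = 2.2831 rad, the forward-azimuth formula gives
θ = atan2( sin Δλ cos φ₂ , cos φ₁ sin φ₂ − sin φ₁ cos φ₂ cos Δλ ) = atan2(0.6412, -0.7230) = 138.43°.
So the initial bearing is 138°.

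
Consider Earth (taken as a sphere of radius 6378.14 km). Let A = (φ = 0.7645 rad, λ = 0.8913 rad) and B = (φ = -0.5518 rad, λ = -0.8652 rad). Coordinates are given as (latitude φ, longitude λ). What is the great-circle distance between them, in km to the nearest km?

13185 km

In radians: φ₁ = 0.7645, φ₂ = -0.5518, Δλ = -100.640° = -1.7565 rad.
cos c = sin φ₁ sin φ₂ + cos φ₁ cos φ₂ cos Δλ = (0.6922)(-0.5242) + (0.7217)(0.8516)(-0.1846) = -0.47633,
so c = arccos(-0.47633) = 2.06728 rad.
Distance = R·c = 6378.14 × 2.0673 ≈ 13185 km.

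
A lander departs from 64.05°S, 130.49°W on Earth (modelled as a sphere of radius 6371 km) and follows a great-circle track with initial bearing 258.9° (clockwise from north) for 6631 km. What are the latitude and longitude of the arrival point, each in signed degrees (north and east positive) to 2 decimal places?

-31.82°, 144.36°

Angular distance δ = d/R = 6631/6371 = 1.04081 rad; initial bearing θ = 4.5187 rad.
sin φ₂ = sin φ₁ cos δ + cos φ₁ sin δ cos θ = (-0.8992)(0.5055) + (0.4376)(0.8628)(-0.1925) = -0.5272, so φ₂ = -31.82°.
Δλ = atan2(sin θ sin δ cos φ₁, cos δ − sin φ₁ sin φ₂) = atan2(-0.3705, 0.0314) = -85.150°.
λ₂ = -130.490° − 85.150° = -215.64° → 144.36° after wrapping to (−180°, 180°].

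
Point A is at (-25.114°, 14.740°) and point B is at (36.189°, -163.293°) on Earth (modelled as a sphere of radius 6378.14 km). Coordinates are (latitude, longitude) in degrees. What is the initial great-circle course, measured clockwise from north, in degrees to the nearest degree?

352°

Δλ = -178.033° = -3.1073 rad.
y = sin Δλ · cos φ₂ = (-0.0343)(0.8071) = -0.0277
x = cos φ₁ sin φ₂ − sin φ₁ cos φ₂ cos Δλ = (0.9055)(0.5905) − (-0.4244)(0.8071)(-0.9994) = 0.1923
θ = atan2(y, x) = -8.20°; adding 360° gives 352°.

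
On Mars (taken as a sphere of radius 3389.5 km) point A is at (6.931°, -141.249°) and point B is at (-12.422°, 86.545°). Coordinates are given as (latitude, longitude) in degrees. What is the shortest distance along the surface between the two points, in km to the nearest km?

7846 km

With latitudes φ₁ = 6.931°, φ₂ = -12.422° and longitude difference Δλ = -132.206°:
Haversine: a = sin²(Δφ/2) + cos φ₁ cos φ₂ sin²(Δλ/2) = 0.0283 + (0.9927)(0.9766)(0.8359) = 0.83862.
Central angle c = 2·arcsin(√a) = 2.31479 rad.
Distance = R·c = 3389.5 × 2.3148 ≈ 7846 km.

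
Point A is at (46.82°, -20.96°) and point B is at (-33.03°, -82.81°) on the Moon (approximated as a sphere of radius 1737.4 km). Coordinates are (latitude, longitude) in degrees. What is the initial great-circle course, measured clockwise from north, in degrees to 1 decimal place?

228.2°

With φ₁ = 0.8172, φ₂ = -0.5765, Δλ = -1.0795 rad, the forward-azimuth formula gives
θ = atan2( sin Δλ cos φ₂ , cos φ₁ sin φ₂ − sin φ₁ cos φ₂ cos Δλ ) = atan2(-0.7392, -0.6614) = -131.82°.
Adding 360° brings this into [0°, 360°): 228.2°.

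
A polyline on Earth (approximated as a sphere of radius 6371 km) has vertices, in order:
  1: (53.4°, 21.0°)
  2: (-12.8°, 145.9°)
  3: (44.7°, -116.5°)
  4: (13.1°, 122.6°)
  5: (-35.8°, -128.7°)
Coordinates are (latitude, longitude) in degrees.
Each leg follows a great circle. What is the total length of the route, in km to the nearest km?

48818 km

Leg 1→2: central angle 2.1066 rad, distance 13421.0 km.
Leg 2→3: central angle 1.8209 rad, distance 11601.0 km.
Leg 3→4: central angle 1.7682 rad, distance 11265.0 km.
Leg 4→5: central angle 1.9669 rad, distance 12531.3 km.
Total: 13421.0 + 11601.0 + 11265.0 + 12531.3 ≈ 48818 km.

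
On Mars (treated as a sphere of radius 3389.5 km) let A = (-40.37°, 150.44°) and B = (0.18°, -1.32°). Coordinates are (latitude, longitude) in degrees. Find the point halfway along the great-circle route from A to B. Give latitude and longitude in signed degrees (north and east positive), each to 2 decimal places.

-52.88°, 46.31°

Central angle δ = 2.3094 rad. Interpolating on the sphere with fraction f = 0.5:
P = [sin((1−f)δ)·A + sin(fδ)·B] / sin δ = 1.2370·A + 1.2370·B in Cartesian coordinates,
giving P = (0.4169, 0.4364, -0.7973), i.e. latitude -52.88°, longitude 46.31°.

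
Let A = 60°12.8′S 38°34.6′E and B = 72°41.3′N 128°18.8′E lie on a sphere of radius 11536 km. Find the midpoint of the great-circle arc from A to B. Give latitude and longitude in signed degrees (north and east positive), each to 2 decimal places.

The central angle between A and B is δ = 2.5461 rad.
With f = 0.5, the slerp weights are sin((1−f)δ)/sin δ = 1.7044 and sin(fδ)/sin δ = 1.7044.
Weighted sum of the unit vectors: (1.7044)·(0.3884,0.3098,-0.8679) + (1.7044)·(-0.1845,0.2335,0.9547) = (0.3475, 0.9259, 0.1480).
Converting back: φ = atan2(z, √(x²+y²)) = 8.51°, λ = atan2(y, x) = 69.43°.

8.51°, 69.43°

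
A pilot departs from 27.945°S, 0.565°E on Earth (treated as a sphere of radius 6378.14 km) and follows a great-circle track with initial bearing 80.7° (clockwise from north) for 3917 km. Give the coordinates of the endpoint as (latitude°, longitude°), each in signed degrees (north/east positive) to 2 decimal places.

Angular distance δ = d/R = 3917/6378.14 = 0.61413 rad; initial bearing θ = 1.4085 rad.
sin φ₂ = sin φ₁ cos δ + cos φ₁ sin δ cos θ = (-0.4686)(0.8173) + (0.8834)(0.5762)(0.1616) = -0.3007, so φ₂ = -17.50°.
Δλ = atan2(sin θ sin δ cos φ₁, cos δ − sin φ₁ sin φ₂) = atan2(0.5024, 0.6763) = 36.604°.
λ₂ = 0.565° + 36.604° = 37.17°.

-17.50°, 37.17°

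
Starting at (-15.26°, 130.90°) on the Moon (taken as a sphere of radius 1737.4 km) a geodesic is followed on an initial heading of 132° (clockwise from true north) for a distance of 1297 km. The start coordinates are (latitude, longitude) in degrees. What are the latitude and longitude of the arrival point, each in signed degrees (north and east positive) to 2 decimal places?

-39.17°, 171.51°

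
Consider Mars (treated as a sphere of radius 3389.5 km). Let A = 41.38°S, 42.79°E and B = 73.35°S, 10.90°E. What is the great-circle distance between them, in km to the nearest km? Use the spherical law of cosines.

2090 km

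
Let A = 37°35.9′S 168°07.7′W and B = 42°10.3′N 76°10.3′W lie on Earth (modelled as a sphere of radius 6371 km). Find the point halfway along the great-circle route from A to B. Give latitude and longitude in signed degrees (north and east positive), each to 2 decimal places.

3.29°, -124.13°

Central angle δ = 2.0149 rad. Interpolating on the sphere with fraction f = 0.5:
P = [sin((1−f)δ)·A + sin(fδ)·B] / sin δ = 0.9363·A + 0.9363·B in Cartesian coordinates,
giving P = (-0.5601, -0.8264, 0.0573), i.e. latitude 3.29°, longitude -124.13°.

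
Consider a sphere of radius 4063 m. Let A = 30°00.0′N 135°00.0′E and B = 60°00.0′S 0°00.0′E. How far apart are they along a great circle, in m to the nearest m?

Let φ₁ = 0.5236 rad, φ₂ = -1.0472 rad, and Δλ = -2.3562 rad.
cos c = sin φ₁ sin φ₂ + cos φ₁ cos φ₂ cos Δλ = (0.5000)(-0.8660) + (0.8660)(0.5000)(-0.7071) = -0.73920,
so c = arccos(-0.73920) = 2.40268 rad.
Distance = R·c = 4063 × 2.4027 ≈ 9762 m.

9762 m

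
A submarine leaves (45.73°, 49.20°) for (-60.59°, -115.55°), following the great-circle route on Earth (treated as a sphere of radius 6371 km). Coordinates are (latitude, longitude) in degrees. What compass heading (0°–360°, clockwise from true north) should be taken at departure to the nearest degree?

206°

With φ₁ = 0.7981, φ₂ = -1.0575, Δλ = -2.8754 rad, the forward-azimuth formula gives
θ = atan2( sin Δλ cos φ₂ , cos φ₁ sin φ₂ − sin φ₁ cos φ₂ cos Δλ ) = atan2(-0.1292, -0.2688) = -154.34°.
Adding 360° brings this into [0°, 360°): 206°.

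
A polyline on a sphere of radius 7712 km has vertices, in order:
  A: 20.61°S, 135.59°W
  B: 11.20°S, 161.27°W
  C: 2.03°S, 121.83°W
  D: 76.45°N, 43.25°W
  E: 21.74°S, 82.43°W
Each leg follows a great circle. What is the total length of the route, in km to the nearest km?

Leg A→B: central angle 0.4604 rad, distance 3551.0 km.
Leg B→C: central angle 0.7013 rad, distance 5408.6 km.
Leg C→D: central angle 1.5589 rad, distance 12022.0 km.
Leg D→E: central angle 1.7634 rad, distance 13599.1 km.
Total: 3551.0 + 5408.6 + 12022.0 + 13599.1 ≈ 34581 km.

34581 km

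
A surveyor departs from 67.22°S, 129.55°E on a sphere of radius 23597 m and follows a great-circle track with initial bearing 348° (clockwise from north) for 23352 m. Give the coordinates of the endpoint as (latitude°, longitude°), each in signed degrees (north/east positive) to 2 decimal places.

-10.93°, 119.36°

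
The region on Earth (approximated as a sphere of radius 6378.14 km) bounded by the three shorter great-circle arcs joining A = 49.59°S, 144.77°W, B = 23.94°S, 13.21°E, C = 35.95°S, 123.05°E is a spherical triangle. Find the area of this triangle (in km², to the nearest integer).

52032637 km²

Side lengths (central angles): a = 1.5837, b = 1.1296, c = 1.8135 rad; semiperimeter s = 2.2634.
By l'Huilier's theorem, tan(E/4) = √[tan(s/2) tan((s−a)/2) tan((s−b)/2) tan((s−c)/2)], giving spherical excess E = 1.2791 rad.
Area = E·R² = 1.2791 × (6378.14)² ≈ 52032637 km².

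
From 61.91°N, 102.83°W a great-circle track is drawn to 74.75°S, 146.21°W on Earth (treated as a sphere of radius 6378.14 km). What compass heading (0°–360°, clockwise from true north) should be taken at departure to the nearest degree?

With φ₁ = 1.0805, φ₂ = -1.3046, Δλ = -0.7571 rad, the forward-azimuth formula gives
θ = atan2( sin Δλ cos φ₂ , cos φ₁ sin φ₂ − sin φ₁ cos φ₂ cos Δλ ) = atan2(-0.1807, -0.6229) = -163.83°.
Adding 360° brings this into [0°, 360°): 196°.

196°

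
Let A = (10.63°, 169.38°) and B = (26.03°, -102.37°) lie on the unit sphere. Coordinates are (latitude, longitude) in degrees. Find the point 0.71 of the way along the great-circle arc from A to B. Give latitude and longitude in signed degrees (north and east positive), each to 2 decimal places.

27.18°, -129.57°

The central angle between A and B is δ = 1.4627 rad.
With f = 0.71, the slerp weights are sin((1−f)δ)/sin δ = 0.4140 and sin(fδ)/sin δ = 0.8667.
Weighted sum of the unit vectors: (0.4140)·(-0.9660,0.1811,0.1845) + (0.8667)·(-0.1925,-0.8777,0.4388) = (-0.5667, -0.6857, 0.4567).
Converting back: φ = atan2(z, √(x²+y²)) = 27.18°, λ = atan2(y, x) = -129.57°.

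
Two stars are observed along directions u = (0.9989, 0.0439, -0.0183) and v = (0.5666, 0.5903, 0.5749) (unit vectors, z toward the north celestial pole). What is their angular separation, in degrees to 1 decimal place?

u·v = 0.5814; |u| = 1.0000, |v| = 1.0000.
cos θ = (u·v)/(|u||v|) = 0.5814, so θ = 54.5°.

54.5°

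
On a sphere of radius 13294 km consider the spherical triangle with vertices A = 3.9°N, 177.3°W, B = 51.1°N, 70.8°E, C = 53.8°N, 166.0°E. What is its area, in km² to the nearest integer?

Side lengths (central angles): a = 0.9343, b = 0.9030, c = 1.7525 rad; semiperimeter s = 1.7949.
By l'Huilier's theorem, tan(E/4) = √[tan(s/2) tan((s−a)/2) tan((s−b)/2) tan((s−c)/2)], giving spherical excess E = 0.3048 rad.
Area = E·R² = 0.3048 × (13294)² ≈ 53858819 km².

53858819 km²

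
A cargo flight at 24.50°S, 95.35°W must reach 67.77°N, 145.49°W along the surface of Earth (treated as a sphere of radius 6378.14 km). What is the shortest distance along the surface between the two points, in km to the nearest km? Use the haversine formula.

11065 km

In radians: φ₁ = -0.4276, φ₂ = 1.1828, Δλ = -50.140° = -0.8751 rad.
Haversine: a = sin²(Δφ/2) + cos φ₁ cos φ₂ sin²(Δλ/2) = 0.5198 + (0.9100)(0.3783)(0.1795) = 0.58161.
Central angle c = 2·arcsin(√a) = 1.73476 rad.
Distance = R·c = 6378.14 × 1.7348 ≈ 11065 km.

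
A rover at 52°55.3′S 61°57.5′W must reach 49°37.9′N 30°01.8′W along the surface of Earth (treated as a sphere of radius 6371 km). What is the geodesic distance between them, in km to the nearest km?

With latitudes φ₁ = -52.922°, φ₂ = 49.632° and longitude difference Δλ = 31.928°:
Haversine: a = sin²(Δφ/2) + cos φ₁ cos φ₂ sin²(Δλ/2) = 0.6087 + (0.6029)(0.6477)(0.0756) = 0.63821.
Central angle c = 2·arcsin(√a) = 1.85087 rad.
Distance = R·c = 6371 × 1.8509 ≈ 11792 km.

11792 km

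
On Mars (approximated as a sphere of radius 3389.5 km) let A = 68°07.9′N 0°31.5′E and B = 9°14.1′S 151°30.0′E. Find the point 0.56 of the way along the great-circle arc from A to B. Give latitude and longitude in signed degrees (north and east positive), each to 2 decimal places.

Central angle δ = 2.0606 rad. Interpolating on the sphere with fraction f = 0.56:
P = [sin((1−f)δ)·A + sin(fδ)·B] / sin δ = 0.8923·A + 1.0362·B in Cartesian coordinates,
giving P = (-0.5664, 0.4910, 0.6618), i.e. latitude 41.44°, longitude 139.08°.

41.44°, 139.08°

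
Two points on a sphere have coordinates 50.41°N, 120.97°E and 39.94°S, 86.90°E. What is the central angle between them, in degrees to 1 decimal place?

95.2°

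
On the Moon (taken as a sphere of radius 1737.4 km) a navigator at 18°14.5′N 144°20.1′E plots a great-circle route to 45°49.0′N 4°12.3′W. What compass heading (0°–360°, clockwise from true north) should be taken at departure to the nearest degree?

Δλ = -148.540° = -2.5925 rad.
y = sin Δλ · cos φ₂ = (-0.5219)(0.6970) = -0.3637
x = cos φ₁ sin φ₂ − sin φ₁ cos φ₂ cos Δλ = (0.9497)(0.7171) − (0.3130)(0.6970)(-0.8530) = 0.8672
θ = atan2(y, x) = -22.76°; adding 360° gives 337°.

337°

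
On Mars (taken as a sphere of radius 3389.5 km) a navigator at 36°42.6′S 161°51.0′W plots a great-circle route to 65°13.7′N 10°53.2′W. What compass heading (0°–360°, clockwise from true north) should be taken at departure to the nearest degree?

22°

With φ₁ = -0.6407, φ₂ = 1.1384, Δλ = 2.6348 rad, the forward-azimuth formula gives
θ = atan2( sin Δλ cos φ₂ , cos φ₁ sin φ₂ − sin φ₁ cos φ₂ cos Δλ ) = atan2(0.2034, 0.5089) = 21.78°.
So the initial bearing is 22°.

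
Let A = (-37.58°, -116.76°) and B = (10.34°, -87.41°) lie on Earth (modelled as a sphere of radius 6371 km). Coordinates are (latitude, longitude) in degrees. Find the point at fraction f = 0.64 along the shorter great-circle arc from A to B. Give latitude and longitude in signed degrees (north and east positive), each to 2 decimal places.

-7.24°, -96.74°

The central angle between A and B is δ = 0.9642 rad.
With f = 0.64, the slerp weights are sin((1−f)δ)/sin δ = 0.4141 and sin(fδ)/sin δ = 0.7043.
Weighted sum of the unit vectors: (0.4141)·(-0.3568,-0.7076,-0.6099) + (0.7043)·(0.0445,-0.9828,0.1795) = (-0.1164, -0.9852, -0.1261).
Converting back: φ = atan2(z, √(x²+y²)) = -7.24°, λ = atan2(y, x) = -96.74°.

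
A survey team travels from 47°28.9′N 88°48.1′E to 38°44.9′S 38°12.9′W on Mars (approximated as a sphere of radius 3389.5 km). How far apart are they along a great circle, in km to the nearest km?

8349 km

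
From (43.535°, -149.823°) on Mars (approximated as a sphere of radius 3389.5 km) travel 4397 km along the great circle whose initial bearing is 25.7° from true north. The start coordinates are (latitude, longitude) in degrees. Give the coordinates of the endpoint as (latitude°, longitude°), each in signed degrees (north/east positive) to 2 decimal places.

Angular distance δ = d/R = 4397/3389.5 = 1.29724 rad; initial bearing θ = 0.4485 rad.
sin φ₂ = sin φ₁ cos δ + cos φ₁ sin δ cos θ = (0.6888)(0.2702) + (0.7250)(0.9628)(0.9011) = 0.8150, so φ₂ = 54.59°.
Δλ = atan2(sin θ sin δ cos φ₁, cos δ − sin φ₁ sin φ₂) = atan2(0.3027, -0.2912) = 133.895°.
λ₂ = -149.823° + 133.895° = -15.93°.

54.59°, -15.93°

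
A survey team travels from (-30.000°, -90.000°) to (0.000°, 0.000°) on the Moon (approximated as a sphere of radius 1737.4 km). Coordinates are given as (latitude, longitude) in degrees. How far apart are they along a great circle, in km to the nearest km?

2729 km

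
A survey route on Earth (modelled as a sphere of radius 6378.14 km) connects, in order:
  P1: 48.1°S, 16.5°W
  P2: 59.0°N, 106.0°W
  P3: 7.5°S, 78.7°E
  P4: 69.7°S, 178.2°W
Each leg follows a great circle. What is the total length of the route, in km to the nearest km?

Leg P1→P2: central angle 2.2588 rad, distance 14407.0 km.
Leg P2→P3: central angle 2.2406 rad, distance 14290.6 km.
Leg P3→P4: central angle 1.5263 rad, distance 9735.1 km.
Total: 14407.0 + 14290.6 + 9735.1 ≈ 38433 km.

38433 km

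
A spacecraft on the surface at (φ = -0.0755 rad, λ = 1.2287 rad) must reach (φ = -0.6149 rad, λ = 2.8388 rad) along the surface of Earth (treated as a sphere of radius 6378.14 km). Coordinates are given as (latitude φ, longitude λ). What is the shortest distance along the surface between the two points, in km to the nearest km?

9945 km

Let φ₁ = -0.0755 rad, φ₂ = -0.6149 rad, and Δλ = 1.6101 rad.
cos c = sin φ₁ sin φ₂ + cos φ₁ cos φ₂ cos Δλ = (-0.0754)(-0.5769) + (0.9972)(0.8168)(-0.0393) = 0.01151,
so c = arccos(0.01151) = 1.55929 rad.
Distance = R·c = 6378.14 × 1.5593 ≈ 9945 km.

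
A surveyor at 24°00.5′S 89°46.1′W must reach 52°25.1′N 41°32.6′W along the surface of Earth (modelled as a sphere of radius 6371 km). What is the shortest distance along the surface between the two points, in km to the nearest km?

In radians: φ₁ = -0.4190, φ₂ = 0.9149, Δλ = 48.225° = 0.8417 rad.
cos c = sin φ₁ sin φ₂ + cos φ₁ cos φ₂ cos Δλ = (-0.4069)(0.7925) + (0.9135)(0.6099)(0.6662) = 0.04872,
so c = arccos(0.04872) = 1.52205 rad.
Distance = R·c = 6371 × 1.5221 ≈ 9697 km.

9697 km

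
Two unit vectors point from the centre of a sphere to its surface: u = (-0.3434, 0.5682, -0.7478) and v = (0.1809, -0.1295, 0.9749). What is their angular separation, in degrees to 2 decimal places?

149.86°

u·v = -0.8647; |u| = 1.0000, |v| = 1.0000.
cos θ = (u·v)/(|u||v|) = -0.8648, so θ = 149.86°.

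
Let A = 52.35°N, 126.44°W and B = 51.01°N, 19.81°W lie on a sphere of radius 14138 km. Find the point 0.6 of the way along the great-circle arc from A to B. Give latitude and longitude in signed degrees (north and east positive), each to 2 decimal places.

63.87°, -58.35°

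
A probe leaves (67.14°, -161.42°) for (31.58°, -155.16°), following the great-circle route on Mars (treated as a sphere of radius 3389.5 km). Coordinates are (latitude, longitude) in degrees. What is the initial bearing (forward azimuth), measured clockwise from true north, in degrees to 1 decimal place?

170.9°

With φ₁ = 1.1718, φ₂ = 0.5512, Δλ = 0.1093 rad, the forward-azimuth formula gives
θ = atan2( sin Δλ cos φ₂ , cos φ₁ sin φ₂ − sin φ₁ cos φ₂ cos Δλ ) = atan2(0.0929, -0.5769) = 170.85°.
So the initial bearing is 170.9°.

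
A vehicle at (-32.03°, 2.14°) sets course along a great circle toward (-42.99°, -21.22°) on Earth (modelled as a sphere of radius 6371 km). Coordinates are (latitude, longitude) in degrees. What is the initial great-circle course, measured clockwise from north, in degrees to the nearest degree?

233°

Δλ = -23.360° = -0.4077 rad.
y = sin Δλ · cos φ₂ = (-0.3965)(0.7315) = -0.2900
x = cos φ₁ sin φ₂ − sin φ₁ cos φ₂ cos Δλ = (0.8478)(-0.6819) − (-0.5304)(0.7315)(0.9180) = -0.2219
θ = atan2(y, x) = -127.42°; adding 360° gives 233°.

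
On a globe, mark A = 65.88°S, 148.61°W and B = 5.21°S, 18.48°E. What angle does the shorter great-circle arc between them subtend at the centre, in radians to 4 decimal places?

With latitudes φ₁ = -65.880°, φ₂ = -5.210° and longitude difference Δλ = 167.090°:
cos c = sin φ₁ sin φ₂ + cos φ₁ cos φ₂ cos Δλ = (-0.9127)(-0.0908) + (0.4086)(0.9959)(-0.9747) = -0.31380,
so c = arccos(-0.31380) = 1.88998 rad.
So the angular separation is 1.8900 rad.

1.8900 rad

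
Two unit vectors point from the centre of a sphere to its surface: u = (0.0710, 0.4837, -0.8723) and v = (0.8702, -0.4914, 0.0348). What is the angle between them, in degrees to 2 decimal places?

u·v = -0.2063; |u| = 1.0000, |v| = 1.0000.
cos θ = (u·v)/(|u||v|) = -0.2063, so θ = 101.90°.

101.90°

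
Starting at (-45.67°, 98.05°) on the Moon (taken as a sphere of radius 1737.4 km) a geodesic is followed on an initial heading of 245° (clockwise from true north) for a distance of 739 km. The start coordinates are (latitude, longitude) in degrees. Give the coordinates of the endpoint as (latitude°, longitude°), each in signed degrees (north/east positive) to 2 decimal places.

Angular distance δ = d/R = 739/1737.4 = 0.42535 rad; initial bearing θ = 4.2761 rad.
sin φ₂ = sin φ₁ cos δ + cos φ₁ sin δ cos θ = (-0.7153)(0.9109) + (0.6988)(0.4126)(-0.4226) = -0.7734, so φ₂ = -50.66°.
Δλ = atan2(sin θ sin δ cos φ₁, cos δ − sin φ₁ sin φ₂) = atan2(-0.2613, 0.3576) = -36.157°.
λ₂ = 98.050° − 36.157° = 61.89°.

-50.66°, 61.89°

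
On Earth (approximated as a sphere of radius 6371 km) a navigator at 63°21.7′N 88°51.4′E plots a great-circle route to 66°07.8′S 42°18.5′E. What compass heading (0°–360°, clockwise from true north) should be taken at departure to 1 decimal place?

204.0°

Δλ = -46.548° = -0.8124 rad.
y = sin Δλ · cos φ₂ = (-0.7260)(0.4047) = -0.2938
x = cos φ₁ sin φ₂ − sin φ₁ cos φ₂ cos Δλ = (0.4484)(-0.9145) − (0.8939)(0.4047)(0.6877) = -0.6588
θ = atan2(y, x) = -155.97°; adding 360° gives 204.0°.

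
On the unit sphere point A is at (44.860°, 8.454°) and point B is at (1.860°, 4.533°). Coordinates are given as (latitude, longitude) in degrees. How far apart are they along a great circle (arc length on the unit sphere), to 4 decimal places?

Let φ₁ = 0.7830 rad, φ₂ = 0.0325 rad, and Δλ = -0.0684 rad.
cos c = sin φ₁ sin φ₂ + cos φ₁ cos φ₂ cos Δλ = (0.7054)(0.0325) + (0.7088)(0.9995)(0.9977) = 0.72970,
so c = arccos(0.72970) = 0.75292 rad.
On the unit sphere the arc length equals the central angle: 0.7529.

0.7529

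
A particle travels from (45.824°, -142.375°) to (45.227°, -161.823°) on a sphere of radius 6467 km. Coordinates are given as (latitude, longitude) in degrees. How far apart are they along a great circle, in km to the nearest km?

1536 km

Let φ₁ = 0.7998 rad, φ₂ = 0.7894 rad, and Δλ = -0.3394 rad.
Haversine: a = sin²(Δφ/2) + cos φ₁ cos φ₂ sin²(Δλ/2) = 0.0000 + (0.6969)(0.7043)(0.0285) = 0.01403.
Central angle c = 2·arcsin(√a) = 0.23744 rad.
Distance = R·c = 6467 × 0.2374 ≈ 1536 km.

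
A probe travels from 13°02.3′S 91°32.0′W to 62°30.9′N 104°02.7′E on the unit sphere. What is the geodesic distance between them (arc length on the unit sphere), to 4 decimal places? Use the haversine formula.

In radians: φ₁ = -0.2276, φ₂ = 1.0911, Δλ = -164.422° = -2.8697 rad.
Haversine: a = sin²(Δφ/2) + cos φ₁ cos φ₂ sin²(Δλ/2) = 0.3753 + (0.9742)(0.4615)(0.9816) = 0.81662.
Central angle c = 2·arcsin(√a) = 2.25653 rad.
On the unit sphere the arc length equals the central angle: 2.2565.

2.2565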